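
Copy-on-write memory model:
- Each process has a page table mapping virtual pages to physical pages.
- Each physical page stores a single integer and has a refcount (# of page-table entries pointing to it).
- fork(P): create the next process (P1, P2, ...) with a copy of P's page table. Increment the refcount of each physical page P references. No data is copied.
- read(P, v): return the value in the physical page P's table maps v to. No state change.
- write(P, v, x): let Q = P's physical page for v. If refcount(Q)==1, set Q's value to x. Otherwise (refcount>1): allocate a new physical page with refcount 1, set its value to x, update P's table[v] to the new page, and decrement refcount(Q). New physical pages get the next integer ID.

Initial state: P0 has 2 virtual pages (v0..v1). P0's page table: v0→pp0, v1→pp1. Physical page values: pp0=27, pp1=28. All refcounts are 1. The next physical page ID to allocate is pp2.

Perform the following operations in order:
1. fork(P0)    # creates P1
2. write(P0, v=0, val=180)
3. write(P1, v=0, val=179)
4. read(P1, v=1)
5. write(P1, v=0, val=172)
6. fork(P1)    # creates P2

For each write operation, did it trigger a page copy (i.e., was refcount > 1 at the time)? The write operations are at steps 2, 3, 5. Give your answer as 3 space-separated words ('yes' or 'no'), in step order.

Op 1: fork(P0) -> P1. 2 ppages; refcounts: pp0:2 pp1:2
Op 2: write(P0, v0, 180). refcount(pp0)=2>1 -> COPY to pp2. 3 ppages; refcounts: pp0:1 pp1:2 pp2:1
Op 3: write(P1, v0, 179). refcount(pp0)=1 -> write in place. 3 ppages; refcounts: pp0:1 pp1:2 pp2:1
Op 4: read(P1, v1) -> 28. No state change.
Op 5: write(P1, v0, 172). refcount(pp0)=1 -> write in place. 3 ppages; refcounts: pp0:1 pp1:2 pp2:1
Op 6: fork(P1) -> P2. 3 ppages; refcounts: pp0:2 pp1:3 pp2:1

yes no no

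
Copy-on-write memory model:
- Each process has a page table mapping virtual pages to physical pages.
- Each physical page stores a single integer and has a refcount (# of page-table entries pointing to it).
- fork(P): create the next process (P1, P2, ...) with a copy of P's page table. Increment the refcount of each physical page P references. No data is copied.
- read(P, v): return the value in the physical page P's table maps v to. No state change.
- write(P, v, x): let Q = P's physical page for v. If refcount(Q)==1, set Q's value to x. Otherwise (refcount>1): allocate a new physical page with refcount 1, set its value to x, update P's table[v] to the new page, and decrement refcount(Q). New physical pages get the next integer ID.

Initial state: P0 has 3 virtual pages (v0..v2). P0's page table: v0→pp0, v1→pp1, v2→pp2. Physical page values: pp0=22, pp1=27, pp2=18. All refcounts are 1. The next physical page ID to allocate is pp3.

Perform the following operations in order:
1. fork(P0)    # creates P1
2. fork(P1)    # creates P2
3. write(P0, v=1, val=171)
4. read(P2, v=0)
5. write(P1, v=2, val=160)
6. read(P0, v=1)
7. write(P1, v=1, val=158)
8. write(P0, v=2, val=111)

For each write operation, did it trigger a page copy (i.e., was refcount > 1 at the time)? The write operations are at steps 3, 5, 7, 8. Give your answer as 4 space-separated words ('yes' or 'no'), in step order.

Op 1: fork(P0) -> P1. 3 ppages; refcounts: pp0:2 pp1:2 pp2:2
Op 2: fork(P1) -> P2. 3 ppages; refcounts: pp0:3 pp1:3 pp2:3
Op 3: write(P0, v1, 171). refcount(pp1)=3>1 -> COPY to pp3. 4 ppages; refcounts: pp0:3 pp1:2 pp2:3 pp3:1
Op 4: read(P2, v0) -> 22. No state change.
Op 5: write(P1, v2, 160). refcount(pp2)=3>1 -> COPY to pp4. 5 ppages; refcounts: pp0:3 pp1:2 pp2:2 pp3:1 pp4:1
Op 6: read(P0, v1) -> 171. No state change.
Op 7: write(P1, v1, 158). refcount(pp1)=2>1 -> COPY to pp5. 6 ppages; refcounts: pp0:3 pp1:1 pp2:2 pp3:1 pp4:1 pp5:1
Op 8: write(P0, v2, 111). refcount(pp2)=2>1 -> COPY to pp6. 7 ppages; refcounts: pp0:3 pp1:1 pp2:1 pp3:1 pp4:1 pp5:1 pp6:1

yes yes yes yes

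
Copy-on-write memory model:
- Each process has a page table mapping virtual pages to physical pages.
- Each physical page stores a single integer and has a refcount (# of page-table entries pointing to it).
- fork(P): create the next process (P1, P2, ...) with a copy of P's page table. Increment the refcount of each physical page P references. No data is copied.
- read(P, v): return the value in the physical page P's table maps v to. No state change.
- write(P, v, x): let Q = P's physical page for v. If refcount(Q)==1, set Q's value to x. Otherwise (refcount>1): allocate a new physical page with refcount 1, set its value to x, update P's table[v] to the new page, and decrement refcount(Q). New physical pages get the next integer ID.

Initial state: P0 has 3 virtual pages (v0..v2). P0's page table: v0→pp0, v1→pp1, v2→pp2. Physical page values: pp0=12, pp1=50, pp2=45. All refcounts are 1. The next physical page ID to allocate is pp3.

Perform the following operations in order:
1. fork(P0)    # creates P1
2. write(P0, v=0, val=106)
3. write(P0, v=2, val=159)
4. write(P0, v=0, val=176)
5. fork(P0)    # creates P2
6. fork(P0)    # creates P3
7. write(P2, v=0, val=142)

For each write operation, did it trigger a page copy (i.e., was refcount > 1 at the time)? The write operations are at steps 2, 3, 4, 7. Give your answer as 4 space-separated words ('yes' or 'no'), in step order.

Op 1: fork(P0) -> P1. 3 ppages; refcounts: pp0:2 pp1:2 pp2:2
Op 2: write(P0, v0, 106). refcount(pp0)=2>1 -> COPY to pp3. 4 ppages; refcounts: pp0:1 pp1:2 pp2:2 pp3:1
Op 3: write(P0, v2, 159). refcount(pp2)=2>1 -> COPY to pp4. 5 ppages; refcounts: pp0:1 pp1:2 pp2:1 pp3:1 pp4:1
Op 4: write(P0, v0, 176). refcount(pp3)=1 -> write in place. 5 ppages; refcounts: pp0:1 pp1:2 pp2:1 pp3:1 pp4:1
Op 5: fork(P0) -> P2. 5 ppages; refcounts: pp0:1 pp1:3 pp2:1 pp3:2 pp4:2
Op 6: fork(P0) -> P3. 5 ppages; refcounts: pp0:1 pp1:4 pp2:1 pp3:3 pp4:3
Op 7: write(P2, v0, 142). refcount(pp3)=3>1 -> COPY to pp5. 6 ppages; refcounts: pp0:1 pp1:4 pp2:1 pp3:2 pp4:3 pp5:1

yes yes no yes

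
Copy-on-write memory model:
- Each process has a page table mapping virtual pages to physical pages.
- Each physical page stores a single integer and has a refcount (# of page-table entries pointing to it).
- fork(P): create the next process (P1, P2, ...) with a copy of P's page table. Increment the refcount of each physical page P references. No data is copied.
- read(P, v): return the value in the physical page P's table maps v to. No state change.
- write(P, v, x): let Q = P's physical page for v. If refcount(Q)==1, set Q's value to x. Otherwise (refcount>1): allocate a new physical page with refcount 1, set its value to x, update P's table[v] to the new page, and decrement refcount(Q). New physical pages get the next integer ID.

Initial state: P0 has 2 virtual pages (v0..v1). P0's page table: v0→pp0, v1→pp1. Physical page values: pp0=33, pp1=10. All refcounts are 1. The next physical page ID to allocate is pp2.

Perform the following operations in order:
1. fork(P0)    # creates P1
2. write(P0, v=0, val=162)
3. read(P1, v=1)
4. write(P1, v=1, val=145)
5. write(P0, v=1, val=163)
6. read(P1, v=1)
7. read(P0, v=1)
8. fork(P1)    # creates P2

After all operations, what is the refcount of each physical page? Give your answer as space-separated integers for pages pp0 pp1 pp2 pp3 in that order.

Answer: 2 1 1 2

Derivation:
Op 1: fork(P0) -> P1. 2 ppages; refcounts: pp0:2 pp1:2
Op 2: write(P0, v0, 162). refcount(pp0)=2>1 -> COPY to pp2. 3 ppages; refcounts: pp0:1 pp1:2 pp2:1
Op 3: read(P1, v1) -> 10. No state change.
Op 4: write(P1, v1, 145). refcount(pp1)=2>1 -> COPY to pp3. 4 ppages; refcounts: pp0:1 pp1:1 pp2:1 pp3:1
Op 5: write(P0, v1, 163). refcount(pp1)=1 -> write in place. 4 ppages; refcounts: pp0:1 pp1:1 pp2:1 pp3:1
Op 6: read(P1, v1) -> 145. No state change.
Op 7: read(P0, v1) -> 163. No state change.
Op 8: fork(P1) -> P2. 4 ppages; refcounts: pp0:2 pp1:1 pp2:1 pp3:2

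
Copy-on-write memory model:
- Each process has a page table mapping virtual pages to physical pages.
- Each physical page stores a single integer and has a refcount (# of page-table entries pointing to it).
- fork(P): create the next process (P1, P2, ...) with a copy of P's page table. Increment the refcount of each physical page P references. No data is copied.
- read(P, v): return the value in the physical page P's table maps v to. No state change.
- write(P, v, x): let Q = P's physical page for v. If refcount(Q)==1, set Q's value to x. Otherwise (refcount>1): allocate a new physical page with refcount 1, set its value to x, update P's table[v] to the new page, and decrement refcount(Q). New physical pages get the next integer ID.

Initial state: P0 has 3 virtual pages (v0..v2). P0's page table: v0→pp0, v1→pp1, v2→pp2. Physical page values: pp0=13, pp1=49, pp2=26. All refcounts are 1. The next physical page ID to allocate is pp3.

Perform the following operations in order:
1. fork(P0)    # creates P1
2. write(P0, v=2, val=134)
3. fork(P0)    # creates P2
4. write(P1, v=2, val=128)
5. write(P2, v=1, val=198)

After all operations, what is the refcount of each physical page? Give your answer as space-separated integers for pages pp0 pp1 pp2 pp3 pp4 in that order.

Op 1: fork(P0) -> P1. 3 ppages; refcounts: pp0:2 pp1:2 pp2:2
Op 2: write(P0, v2, 134). refcount(pp2)=2>1 -> COPY to pp3. 4 ppages; refcounts: pp0:2 pp1:2 pp2:1 pp3:1
Op 3: fork(P0) -> P2. 4 ppages; refcounts: pp0:3 pp1:3 pp2:1 pp3:2
Op 4: write(P1, v2, 128). refcount(pp2)=1 -> write in place. 4 ppages; refcounts: pp0:3 pp1:3 pp2:1 pp3:2
Op 5: write(P2, v1, 198). refcount(pp1)=3>1 -> COPY to pp4. 5 ppages; refcounts: pp0:3 pp1:2 pp2:1 pp3:2 pp4:1

Answer: 3 2 1 2 1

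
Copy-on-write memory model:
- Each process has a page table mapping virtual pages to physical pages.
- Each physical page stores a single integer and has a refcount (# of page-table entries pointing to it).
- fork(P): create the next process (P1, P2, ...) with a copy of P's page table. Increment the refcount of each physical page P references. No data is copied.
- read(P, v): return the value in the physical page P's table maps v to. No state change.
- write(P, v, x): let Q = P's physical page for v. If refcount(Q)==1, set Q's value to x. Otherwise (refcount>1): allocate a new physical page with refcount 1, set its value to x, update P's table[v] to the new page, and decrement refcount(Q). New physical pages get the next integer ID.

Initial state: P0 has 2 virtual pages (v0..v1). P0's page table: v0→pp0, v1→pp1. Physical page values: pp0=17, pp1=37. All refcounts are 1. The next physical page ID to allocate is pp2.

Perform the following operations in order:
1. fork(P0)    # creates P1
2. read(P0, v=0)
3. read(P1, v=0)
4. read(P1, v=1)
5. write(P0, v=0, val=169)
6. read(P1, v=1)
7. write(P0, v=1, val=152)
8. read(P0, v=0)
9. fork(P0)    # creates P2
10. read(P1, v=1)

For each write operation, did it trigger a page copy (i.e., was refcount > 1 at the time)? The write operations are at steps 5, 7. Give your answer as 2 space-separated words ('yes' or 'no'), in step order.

Op 1: fork(P0) -> P1. 2 ppages; refcounts: pp0:2 pp1:2
Op 2: read(P0, v0) -> 17. No state change.
Op 3: read(P1, v0) -> 17. No state change.
Op 4: read(P1, v1) -> 37. No state change.
Op 5: write(P0, v0, 169). refcount(pp0)=2>1 -> COPY to pp2. 3 ppages; refcounts: pp0:1 pp1:2 pp2:1
Op 6: read(P1, v1) -> 37. No state change.
Op 7: write(P0, v1, 152). refcount(pp1)=2>1 -> COPY to pp3. 4 ppages; refcounts: pp0:1 pp1:1 pp2:1 pp3:1
Op 8: read(P0, v0) -> 169. No state change.
Op 9: fork(P0) -> P2. 4 ppages; refcounts: pp0:1 pp1:1 pp2:2 pp3:2
Op 10: read(P1, v1) -> 37. No state change.

yes yes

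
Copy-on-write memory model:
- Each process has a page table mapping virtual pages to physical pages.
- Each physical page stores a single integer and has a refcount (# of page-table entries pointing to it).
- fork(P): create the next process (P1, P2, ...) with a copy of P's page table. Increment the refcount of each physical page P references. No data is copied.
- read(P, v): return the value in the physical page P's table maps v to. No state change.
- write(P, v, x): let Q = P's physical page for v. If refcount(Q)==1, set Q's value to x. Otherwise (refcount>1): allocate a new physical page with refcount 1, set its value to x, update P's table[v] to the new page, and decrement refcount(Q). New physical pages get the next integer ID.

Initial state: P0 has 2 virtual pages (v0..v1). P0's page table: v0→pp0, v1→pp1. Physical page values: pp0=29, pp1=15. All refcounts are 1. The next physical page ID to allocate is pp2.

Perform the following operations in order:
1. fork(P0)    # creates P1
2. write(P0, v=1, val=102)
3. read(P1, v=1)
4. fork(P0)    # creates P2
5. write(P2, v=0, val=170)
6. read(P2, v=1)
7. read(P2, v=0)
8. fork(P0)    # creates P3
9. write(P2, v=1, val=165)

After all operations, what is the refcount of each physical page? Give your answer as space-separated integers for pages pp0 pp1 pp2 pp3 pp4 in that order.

Answer: 3 1 2 1 1

Derivation:
Op 1: fork(P0) -> P1. 2 ppages; refcounts: pp0:2 pp1:2
Op 2: write(P0, v1, 102). refcount(pp1)=2>1 -> COPY to pp2. 3 ppages; refcounts: pp0:2 pp1:1 pp2:1
Op 3: read(P1, v1) -> 15. No state change.
Op 4: fork(P0) -> P2. 3 ppages; refcounts: pp0:3 pp1:1 pp2:2
Op 5: write(P2, v0, 170). refcount(pp0)=3>1 -> COPY to pp3. 4 ppages; refcounts: pp0:2 pp1:1 pp2:2 pp3:1
Op 6: read(P2, v1) -> 102. No state change.
Op 7: read(P2, v0) -> 170. No state change.
Op 8: fork(P0) -> P3. 4 ppages; refcounts: pp0:3 pp1:1 pp2:3 pp3:1
Op 9: write(P2, v1, 165). refcount(pp2)=3>1 -> COPY to pp4. 5 ppages; refcounts: pp0:3 pp1:1 pp2:2 pp3:1 pp4:1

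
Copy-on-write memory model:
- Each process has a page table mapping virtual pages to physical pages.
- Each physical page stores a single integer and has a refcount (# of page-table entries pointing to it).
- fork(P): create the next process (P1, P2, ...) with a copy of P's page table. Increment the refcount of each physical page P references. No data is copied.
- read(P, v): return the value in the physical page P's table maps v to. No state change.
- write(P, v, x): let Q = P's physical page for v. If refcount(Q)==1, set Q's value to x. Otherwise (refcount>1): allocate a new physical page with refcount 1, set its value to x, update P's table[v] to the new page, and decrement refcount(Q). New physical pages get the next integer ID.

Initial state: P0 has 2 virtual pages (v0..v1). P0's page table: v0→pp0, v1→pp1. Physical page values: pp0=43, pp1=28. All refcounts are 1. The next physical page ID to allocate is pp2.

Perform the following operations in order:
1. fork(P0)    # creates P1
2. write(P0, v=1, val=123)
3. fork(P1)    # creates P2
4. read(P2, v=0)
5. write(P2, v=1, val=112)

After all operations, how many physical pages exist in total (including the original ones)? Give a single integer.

Op 1: fork(P0) -> P1. 2 ppages; refcounts: pp0:2 pp1:2
Op 2: write(P0, v1, 123). refcount(pp1)=2>1 -> COPY to pp2. 3 ppages; refcounts: pp0:2 pp1:1 pp2:1
Op 3: fork(P1) -> P2. 3 ppages; refcounts: pp0:3 pp1:2 pp2:1
Op 4: read(P2, v0) -> 43. No state change.
Op 5: write(P2, v1, 112). refcount(pp1)=2>1 -> COPY to pp3. 4 ppages; refcounts: pp0:3 pp1:1 pp2:1 pp3:1

Answer: 4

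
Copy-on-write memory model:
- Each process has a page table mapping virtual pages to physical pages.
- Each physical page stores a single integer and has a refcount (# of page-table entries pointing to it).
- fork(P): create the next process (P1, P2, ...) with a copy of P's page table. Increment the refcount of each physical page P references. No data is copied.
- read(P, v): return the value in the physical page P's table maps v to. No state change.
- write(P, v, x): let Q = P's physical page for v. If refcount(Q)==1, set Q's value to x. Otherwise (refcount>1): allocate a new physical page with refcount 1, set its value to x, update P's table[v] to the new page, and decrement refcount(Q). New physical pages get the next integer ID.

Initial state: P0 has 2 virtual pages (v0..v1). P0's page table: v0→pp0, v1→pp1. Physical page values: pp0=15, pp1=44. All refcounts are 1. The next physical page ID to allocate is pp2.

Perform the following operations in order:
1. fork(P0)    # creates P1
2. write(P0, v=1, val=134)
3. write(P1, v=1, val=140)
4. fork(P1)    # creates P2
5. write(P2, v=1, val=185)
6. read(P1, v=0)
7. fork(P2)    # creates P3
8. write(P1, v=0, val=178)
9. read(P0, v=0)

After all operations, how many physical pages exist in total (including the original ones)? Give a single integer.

Op 1: fork(P0) -> P1. 2 ppages; refcounts: pp0:2 pp1:2
Op 2: write(P0, v1, 134). refcount(pp1)=2>1 -> COPY to pp2. 3 ppages; refcounts: pp0:2 pp1:1 pp2:1
Op 3: write(P1, v1, 140). refcount(pp1)=1 -> write in place. 3 ppages; refcounts: pp0:2 pp1:1 pp2:1
Op 4: fork(P1) -> P2. 3 ppages; refcounts: pp0:3 pp1:2 pp2:1
Op 5: write(P2, v1, 185). refcount(pp1)=2>1 -> COPY to pp3. 4 ppages; refcounts: pp0:3 pp1:1 pp2:1 pp3:1
Op 6: read(P1, v0) -> 15. No state change.
Op 7: fork(P2) -> P3. 4 ppages; refcounts: pp0:4 pp1:1 pp2:1 pp3:2
Op 8: write(P1, v0, 178). refcount(pp0)=4>1 -> COPY to pp4. 5 ppages; refcounts: pp0:3 pp1:1 pp2:1 pp3:2 pp4:1
Op 9: read(P0, v0) -> 15. No state change.

Answer: 5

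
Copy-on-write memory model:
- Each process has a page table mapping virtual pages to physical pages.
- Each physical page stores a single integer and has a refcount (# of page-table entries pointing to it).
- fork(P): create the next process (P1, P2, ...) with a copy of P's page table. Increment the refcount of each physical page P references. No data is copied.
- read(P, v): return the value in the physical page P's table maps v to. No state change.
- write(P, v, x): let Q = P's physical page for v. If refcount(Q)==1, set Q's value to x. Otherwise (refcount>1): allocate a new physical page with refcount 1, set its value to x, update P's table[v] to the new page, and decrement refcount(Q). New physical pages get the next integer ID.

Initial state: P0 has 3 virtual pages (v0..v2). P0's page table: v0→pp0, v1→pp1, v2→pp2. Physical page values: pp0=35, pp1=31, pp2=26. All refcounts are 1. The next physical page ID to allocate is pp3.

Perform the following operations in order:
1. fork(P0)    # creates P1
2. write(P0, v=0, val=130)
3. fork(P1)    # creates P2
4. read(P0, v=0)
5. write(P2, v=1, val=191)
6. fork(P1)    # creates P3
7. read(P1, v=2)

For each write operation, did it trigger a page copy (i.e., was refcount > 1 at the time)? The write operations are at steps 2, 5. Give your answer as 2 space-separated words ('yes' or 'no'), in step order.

Op 1: fork(P0) -> P1. 3 ppages; refcounts: pp0:2 pp1:2 pp2:2
Op 2: write(P0, v0, 130). refcount(pp0)=2>1 -> COPY to pp3. 4 ppages; refcounts: pp0:1 pp1:2 pp2:2 pp3:1
Op 3: fork(P1) -> P2. 4 ppages; refcounts: pp0:2 pp1:3 pp2:3 pp3:1
Op 4: read(P0, v0) -> 130. No state change.
Op 5: write(P2, v1, 191). refcount(pp1)=3>1 -> COPY to pp4. 5 ppages; refcounts: pp0:2 pp1:2 pp2:3 pp3:1 pp4:1
Op 6: fork(P1) -> P3. 5 ppages; refcounts: pp0:3 pp1:3 pp2:4 pp3:1 pp4:1
Op 7: read(P1, v2) -> 26. No state change.

yes yes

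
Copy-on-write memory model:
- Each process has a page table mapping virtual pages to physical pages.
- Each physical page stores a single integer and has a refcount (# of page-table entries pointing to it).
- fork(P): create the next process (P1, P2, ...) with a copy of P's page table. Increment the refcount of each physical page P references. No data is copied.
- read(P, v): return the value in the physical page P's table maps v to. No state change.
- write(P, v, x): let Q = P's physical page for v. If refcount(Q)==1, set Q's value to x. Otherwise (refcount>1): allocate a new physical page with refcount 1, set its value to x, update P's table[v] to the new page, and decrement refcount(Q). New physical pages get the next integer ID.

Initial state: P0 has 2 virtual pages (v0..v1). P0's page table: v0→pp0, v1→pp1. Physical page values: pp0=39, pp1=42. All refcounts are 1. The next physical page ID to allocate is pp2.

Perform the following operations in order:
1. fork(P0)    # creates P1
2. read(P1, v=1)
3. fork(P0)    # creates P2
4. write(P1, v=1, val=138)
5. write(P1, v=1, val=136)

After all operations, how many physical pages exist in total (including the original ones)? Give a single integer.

Op 1: fork(P0) -> P1. 2 ppages; refcounts: pp0:2 pp1:2
Op 2: read(P1, v1) -> 42. No state change.
Op 3: fork(P0) -> P2. 2 ppages; refcounts: pp0:3 pp1:3
Op 4: write(P1, v1, 138). refcount(pp1)=3>1 -> COPY to pp2. 3 ppages; refcounts: pp0:3 pp1:2 pp2:1
Op 5: write(P1, v1, 136). refcount(pp2)=1 -> write in place. 3 ppages; refcounts: pp0:3 pp1:2 pp2:1

Answer: 3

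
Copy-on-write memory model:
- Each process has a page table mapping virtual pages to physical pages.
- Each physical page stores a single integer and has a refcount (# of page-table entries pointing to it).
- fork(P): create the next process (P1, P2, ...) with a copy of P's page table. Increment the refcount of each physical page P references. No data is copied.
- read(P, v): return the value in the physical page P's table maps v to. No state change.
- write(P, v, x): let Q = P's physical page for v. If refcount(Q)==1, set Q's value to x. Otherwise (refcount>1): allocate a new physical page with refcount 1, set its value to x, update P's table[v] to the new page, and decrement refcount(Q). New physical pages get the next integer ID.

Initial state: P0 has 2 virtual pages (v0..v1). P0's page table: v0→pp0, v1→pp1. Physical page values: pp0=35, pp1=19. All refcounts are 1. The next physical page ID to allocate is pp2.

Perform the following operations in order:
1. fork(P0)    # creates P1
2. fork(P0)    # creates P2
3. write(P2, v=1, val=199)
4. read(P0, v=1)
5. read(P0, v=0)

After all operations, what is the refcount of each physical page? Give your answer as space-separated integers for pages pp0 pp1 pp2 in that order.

Op 1: fork(P0) -> P1. 2 ppages; refcounts: pp0:2 pp1:2
Op 2: fork(P0) -> P2. 2 ppages; refcounts: pp0:3 pp1:3
Op 3: write(P2, v1, 199). refcount(pp1)=3>1 -> COPY to pp2. 3 ppages; refcounts: pp0:3 pp1:2 pp2:1
Op 4: read(P0, v1) -> 19. No state change.
Op 5: read(P0, v0) -> 35. No state change.

Answer: 3 2 1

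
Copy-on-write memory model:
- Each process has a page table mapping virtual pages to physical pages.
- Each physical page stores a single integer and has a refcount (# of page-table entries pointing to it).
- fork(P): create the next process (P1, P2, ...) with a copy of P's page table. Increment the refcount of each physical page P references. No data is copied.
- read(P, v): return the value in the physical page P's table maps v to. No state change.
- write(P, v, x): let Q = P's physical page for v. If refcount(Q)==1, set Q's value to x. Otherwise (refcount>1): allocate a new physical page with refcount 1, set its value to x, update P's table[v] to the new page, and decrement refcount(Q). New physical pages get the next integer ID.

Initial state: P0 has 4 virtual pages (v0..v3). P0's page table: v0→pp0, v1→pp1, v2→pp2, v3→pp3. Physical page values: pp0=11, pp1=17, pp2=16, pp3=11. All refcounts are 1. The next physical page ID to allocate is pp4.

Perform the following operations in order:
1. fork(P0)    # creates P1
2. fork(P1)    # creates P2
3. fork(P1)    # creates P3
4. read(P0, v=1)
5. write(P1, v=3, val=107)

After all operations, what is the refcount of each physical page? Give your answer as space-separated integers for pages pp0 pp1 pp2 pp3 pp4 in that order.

Answer: 4 4 4 3 1

Derivation:
Op 1: fork(P0) -> P1. 4 ppages; refcounts: pp0:2 pp1:2 pp2:2 pp3:2
Op 2: fork(P1) -> P2. 4 ppages; refcounts: pp0:3 pp1:3 pp2:3 pp3:3
Op 3: fork(P1) -> P3. 4 ppages; refcounts: pp0:4 pp1:4 pp2:4 pp3:4
Op 4: read(P0, v1) -> 17. No state change.
Op 5: write(P1, v3, 107). refcount(pp3)=4>1 -> COPY to pp4. 5 ppages; refcounts: pp0:4 pp1:4 pp2:4 pp3:3 pp4:1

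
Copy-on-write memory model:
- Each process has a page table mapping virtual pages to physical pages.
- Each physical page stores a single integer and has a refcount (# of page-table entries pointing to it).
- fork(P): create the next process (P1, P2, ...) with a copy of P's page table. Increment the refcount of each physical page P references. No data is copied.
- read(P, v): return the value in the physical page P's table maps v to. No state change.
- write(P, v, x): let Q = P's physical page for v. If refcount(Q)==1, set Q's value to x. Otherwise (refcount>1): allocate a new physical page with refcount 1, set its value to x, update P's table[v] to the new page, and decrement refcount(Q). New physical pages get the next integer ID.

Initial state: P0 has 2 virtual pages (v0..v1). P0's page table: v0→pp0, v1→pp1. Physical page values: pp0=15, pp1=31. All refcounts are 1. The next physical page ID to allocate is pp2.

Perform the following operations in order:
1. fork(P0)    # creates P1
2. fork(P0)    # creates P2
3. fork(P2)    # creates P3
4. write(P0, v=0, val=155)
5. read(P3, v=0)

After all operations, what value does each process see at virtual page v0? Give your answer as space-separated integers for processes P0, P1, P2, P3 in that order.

Answer: 155 15 15 15

Derivation:
Op 1: fork(P0) -> P1. 2 ppages; refcounts: pp0:2 pp1:2
Op 2: fork(P0) -> P2. 2 ppages; refcounts: pp0:3 pp1:3
Op 3: fork(P2) -> P3. 2 ppages; refcounts: pp0:4 pp1:4
Op 4: write(P0, v0, 155). refcount(pp0)=4>1 -> COPY to pp2. 3 ppages; refcounts: pp0:3 pp1:4 pp2:1
Op 5: read(P3, v0) -> 15. No state change.
P0: v0 -> pp2 = 155
P1: v0 -> pp0 = 15
P2: v0 -> pp0 = 15
P3: v0 -> pp0 = 15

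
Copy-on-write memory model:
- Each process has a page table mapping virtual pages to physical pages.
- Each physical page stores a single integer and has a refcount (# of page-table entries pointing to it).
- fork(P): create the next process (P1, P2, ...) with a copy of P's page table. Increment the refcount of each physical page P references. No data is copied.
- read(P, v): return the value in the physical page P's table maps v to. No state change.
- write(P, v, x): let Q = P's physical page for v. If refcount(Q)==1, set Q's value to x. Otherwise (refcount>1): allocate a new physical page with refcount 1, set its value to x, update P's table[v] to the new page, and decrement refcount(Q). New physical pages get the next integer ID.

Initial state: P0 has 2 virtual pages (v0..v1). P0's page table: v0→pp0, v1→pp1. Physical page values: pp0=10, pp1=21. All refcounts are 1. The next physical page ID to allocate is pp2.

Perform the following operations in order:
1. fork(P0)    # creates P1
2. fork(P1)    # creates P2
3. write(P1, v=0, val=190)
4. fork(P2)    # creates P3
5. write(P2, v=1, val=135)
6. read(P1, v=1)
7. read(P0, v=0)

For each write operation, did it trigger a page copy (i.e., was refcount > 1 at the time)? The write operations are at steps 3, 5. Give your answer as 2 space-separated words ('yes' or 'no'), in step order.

Op 1: fork(P0) -> P1. 2 ppages; refcounts: pp0:2 pp1:2
Op 2: fork(P1) -> P2. 2 ppages; refcounts: pp0:3 pp1:3
Op 3: write(P1, v0, 190). refcount(pp0)=3>1 -> COPY to pp2. 3 ppages; refcounts: pp0:2 pp1:3 pp2:1
Op 4: fork(P2) -> P3. 3 ppages; refcounts: pp0:3 pp1:4 pp2:1
Op 5: write(P2, v1, 135). refcount(pp1)=4>1 -> COPY to pp3. 4 ppages; refcounts: pp0:3 pp1:3 pp2:1 pp3:1
Op 6: read(P1, v1) -> 21. No state change.
Op 7: read(P0, v0) -> 10. No state change.

yes yes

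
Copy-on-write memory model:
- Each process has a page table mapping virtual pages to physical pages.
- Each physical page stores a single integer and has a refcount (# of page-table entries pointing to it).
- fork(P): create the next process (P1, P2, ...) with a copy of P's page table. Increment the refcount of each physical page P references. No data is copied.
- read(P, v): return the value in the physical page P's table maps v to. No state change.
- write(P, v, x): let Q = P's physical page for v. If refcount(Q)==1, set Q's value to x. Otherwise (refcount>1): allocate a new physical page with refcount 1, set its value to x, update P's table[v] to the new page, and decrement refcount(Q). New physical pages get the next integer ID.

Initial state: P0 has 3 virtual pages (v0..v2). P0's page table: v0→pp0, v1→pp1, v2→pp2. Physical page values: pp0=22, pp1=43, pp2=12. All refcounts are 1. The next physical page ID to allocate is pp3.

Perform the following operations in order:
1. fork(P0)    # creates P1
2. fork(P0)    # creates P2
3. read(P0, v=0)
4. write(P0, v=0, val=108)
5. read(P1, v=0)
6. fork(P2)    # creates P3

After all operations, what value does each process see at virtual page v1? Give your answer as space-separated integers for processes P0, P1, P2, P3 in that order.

Answer: 43 43 43 43

Derivation:
Op 1: fork(P0) -> P1. 3 ppages; refcounts: pp0:2 pp1:2 pp2:2
Op 2: fork(P0) -> P2. 3 ppages; refcounts: pp0:3 pp1:3 pp2:3
Op 3: read(P0, v0) -> 22. No state change.
Op 4: write(P0, v0, 108). refcount(pp0)=3>1 -> COPY to pp3. 4 ppages; refcounts: pp0:2 pp1:3 pp2:3 pp3:1
Op 5: read(P1, v0) -> 22. No state change.
Op 6: fork(P2) -> P3. 4 ppages; refcounts: pp0:3 pp1:4 pp2:4 pp3:1
P0: v1 -> pp1 = 43
P1: v1 -> pp1 = 43
P2: v1 -> pp1 = 43
P3: v1 -> pp1 = 43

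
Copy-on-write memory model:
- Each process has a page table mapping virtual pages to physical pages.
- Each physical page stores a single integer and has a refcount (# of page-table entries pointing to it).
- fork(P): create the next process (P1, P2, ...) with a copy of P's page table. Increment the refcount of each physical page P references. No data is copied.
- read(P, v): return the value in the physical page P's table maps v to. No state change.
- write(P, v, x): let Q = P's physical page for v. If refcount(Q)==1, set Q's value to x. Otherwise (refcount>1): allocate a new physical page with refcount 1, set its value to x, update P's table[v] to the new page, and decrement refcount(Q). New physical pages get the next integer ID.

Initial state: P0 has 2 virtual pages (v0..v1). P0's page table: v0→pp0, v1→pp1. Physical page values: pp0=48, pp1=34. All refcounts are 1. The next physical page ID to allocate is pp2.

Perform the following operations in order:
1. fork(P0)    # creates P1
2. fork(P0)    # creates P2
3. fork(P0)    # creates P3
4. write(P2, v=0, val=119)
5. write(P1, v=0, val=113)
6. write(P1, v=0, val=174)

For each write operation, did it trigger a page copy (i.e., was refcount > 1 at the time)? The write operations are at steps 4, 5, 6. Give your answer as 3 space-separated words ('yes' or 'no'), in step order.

Op 1: fork(P0) -> P1. 2 ppages; refcounts: pp0:2 pp1:2
Op 2: fork(P0) -> P2. 2 ppages; refcounts: pp0:3 pp1:3
Op 3: fork(P0) -> P3. 2 ppages; refcounts: pp0:4 pp1:4
Op 4: write(P2, v0, 119). refcount(pp0)=4>1 -> COPY to pp2. 3 ppages; refcounts: pp0:3 pp1:4 pp2:1
Op 5: write(P1, v0, 113). refcount(pp0)=3>1 -> COPY to pp3. 4 ppages; refcounts: pp0:2 pp1:4 pp2:1 pp3:1
Op 6: write(P1, v0, 174). refcount(pp3)=1 -> write in place. 4 ppages; refcounts: pp0:2 pp1:4 pp2:1 pp3:1

yes yes no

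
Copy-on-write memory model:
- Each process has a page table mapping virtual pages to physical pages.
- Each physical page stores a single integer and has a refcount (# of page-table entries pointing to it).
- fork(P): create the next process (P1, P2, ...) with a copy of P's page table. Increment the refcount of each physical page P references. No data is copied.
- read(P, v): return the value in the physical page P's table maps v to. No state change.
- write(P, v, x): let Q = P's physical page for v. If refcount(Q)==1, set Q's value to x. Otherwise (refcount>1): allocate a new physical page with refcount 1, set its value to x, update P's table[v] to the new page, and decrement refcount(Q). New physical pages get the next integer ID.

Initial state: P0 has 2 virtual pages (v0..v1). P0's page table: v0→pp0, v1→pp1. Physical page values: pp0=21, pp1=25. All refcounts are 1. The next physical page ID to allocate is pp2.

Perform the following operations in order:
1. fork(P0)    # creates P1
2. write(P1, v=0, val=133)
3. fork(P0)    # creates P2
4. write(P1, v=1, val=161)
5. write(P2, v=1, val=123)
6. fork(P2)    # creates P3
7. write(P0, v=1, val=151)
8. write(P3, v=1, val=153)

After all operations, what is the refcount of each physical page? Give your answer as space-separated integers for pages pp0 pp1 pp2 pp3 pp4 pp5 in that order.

Answer: 3 1 1 1 1 1

Derivation:
Op 1: fork(P0) -> P1. 2 ppages; refcounts: pp0:2 pp1:2
Op 2: write(P1, v0, 133). refcount(pp0)=2>1 -> COPY to pp2. 3 ppages; refcounts: pp0:1 pp1:2 pp2:1
Op 3: fork(P0) -> P2. 3 ppages; refcounts: pp0:2 pp1:3 pp2:1
Op 4: write(P1, v1, 161). refcount(pp1)=3>1 -> COPY to pp3. 4 ppages; refcounts: pp0:2 pp1:2 pp2:1 pp3:1
Op 5: write(P2, v1, 123). refcount(pp1)=2>1 -> COPY to pp4. 5 ppages; refcounts: pp0:2 pp1:1 pp2:1 pp3:1 pp4:1
Op 6: fork(P2) -> P3. 5 ppages; refcounts: pp0:3 pp1:1 pp2:1 pp3:1 pp4:2
Op 7: write(P0, v1, 151). refcount(pp1)=1 -> write in place. 5 ppages; refcounts: pp0:3 pp1:1 pp2:1 pp3:1 pp4:2
Op 8: write(P3, v1, 153). refcount(pp4)=2>1 -> COPY to pp5. 6 ppages; refcounts: pp0:3 pp1:1 pp2:1 pp3:1 pp4:1 pp5:1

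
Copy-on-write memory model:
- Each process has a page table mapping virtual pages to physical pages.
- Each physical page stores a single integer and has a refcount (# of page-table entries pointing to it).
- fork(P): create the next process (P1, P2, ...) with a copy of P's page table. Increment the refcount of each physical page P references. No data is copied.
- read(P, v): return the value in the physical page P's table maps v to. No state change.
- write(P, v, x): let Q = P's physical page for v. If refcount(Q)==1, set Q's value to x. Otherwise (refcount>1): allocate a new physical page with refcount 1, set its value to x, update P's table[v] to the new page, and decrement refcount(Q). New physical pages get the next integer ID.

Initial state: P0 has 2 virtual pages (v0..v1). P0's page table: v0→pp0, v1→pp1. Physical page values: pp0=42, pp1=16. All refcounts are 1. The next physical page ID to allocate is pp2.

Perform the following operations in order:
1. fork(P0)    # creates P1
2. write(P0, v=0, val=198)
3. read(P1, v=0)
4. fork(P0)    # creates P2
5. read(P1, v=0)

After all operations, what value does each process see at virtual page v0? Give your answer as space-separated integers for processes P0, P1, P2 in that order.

Answer: 198 42 198

Derivation:
Op 1: fork(P0) -> P1. 2 ppages; refcounts: pp0:2 pp1:2
Op 2: write(P0, v0, 198). refcount(pp0)=2>1 -> COPY to pp2. 3 ppages; refcounts: pp0:1 pp1:2 pp2:1
Op 3: read(P1, v0) -> 42. No state change.
Op 4: fork(P0) -> P2. 3 ppages; refcounts: pp0:1 pp1:3 pp2:2
Op 5: read(P1, v0) -> 42. No state change.
P0: v0 -> pp2 = 198
P1: v0 -> pp0 = 42
P2: v0 -> pp2 = 198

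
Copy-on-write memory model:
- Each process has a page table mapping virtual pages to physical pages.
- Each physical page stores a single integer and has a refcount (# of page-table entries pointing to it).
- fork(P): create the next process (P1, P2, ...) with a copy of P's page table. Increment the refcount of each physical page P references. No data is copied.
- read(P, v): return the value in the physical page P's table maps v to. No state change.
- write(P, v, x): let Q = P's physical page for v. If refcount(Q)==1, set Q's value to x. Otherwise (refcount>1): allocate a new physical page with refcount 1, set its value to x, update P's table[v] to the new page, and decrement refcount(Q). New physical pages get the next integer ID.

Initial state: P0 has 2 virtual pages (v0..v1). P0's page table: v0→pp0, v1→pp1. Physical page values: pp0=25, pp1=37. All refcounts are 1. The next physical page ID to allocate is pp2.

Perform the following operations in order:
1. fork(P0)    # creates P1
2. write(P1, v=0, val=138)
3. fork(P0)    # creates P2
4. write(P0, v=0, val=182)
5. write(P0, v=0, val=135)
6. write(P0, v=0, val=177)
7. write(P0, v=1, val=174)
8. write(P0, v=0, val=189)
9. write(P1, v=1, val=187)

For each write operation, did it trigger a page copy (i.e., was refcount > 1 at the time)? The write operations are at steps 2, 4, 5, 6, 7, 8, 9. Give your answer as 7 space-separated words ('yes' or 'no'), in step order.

Op 1: fork(P0) -> P1. 2 ppages; refcounts: pp0:2 pp1:2
Op 2: write(P1, v0, 138). refcount(pp0)=2>1 -> COPY to pp2. 3 ppages; refcounts: pp0:1 pp1:2 pp2:1
Op 3: fork(P0) -> P2. 3 ppages; refcounts: pp0:2 pp1:3 pp2:1
Op 4: write(P0, v0, 182). refcount(pp0)=2>1 -> COPY to pp3. 4 ppages; refcounts: pp0:1 pp1:3 pp2:1 pp3:1
Op 5: write(P0, v0, 135). refcount(pp3)=1 -> write in place. 4 ppages; refcounts: pp0:1 pp1:3 pp2:1 pp3:1
Op 6: write(P0, v0, 177). refcount(pp3)=1 -> write in place. 4 ppages; refcounts: pp0:1 pp1:3 pp2:1 pp3:1
Op 7: write(P0, v1, 174). refcount(pp1)=3>1 -> COPY to pp4. 5 ppages; refcounts: pp0:1 pp1:2 pp2:1 pp3:1 pp4:1
Op 8: write(P0, v0, 189). refcount(pp3)=1 -> write in place. 5 ppages; refcounts: pp0:1 pp1:2 pp2:1 pp3:1 pp4:1
Op 9: write(P1, v1, 187). refcount(pp1)=2>1 -> COPY to pp5. 6 ppages; refcounts: pp0:1 pp1:1 pp2:1 pp3:1 pp4:1 pp5:1

yes yes no no yes no yes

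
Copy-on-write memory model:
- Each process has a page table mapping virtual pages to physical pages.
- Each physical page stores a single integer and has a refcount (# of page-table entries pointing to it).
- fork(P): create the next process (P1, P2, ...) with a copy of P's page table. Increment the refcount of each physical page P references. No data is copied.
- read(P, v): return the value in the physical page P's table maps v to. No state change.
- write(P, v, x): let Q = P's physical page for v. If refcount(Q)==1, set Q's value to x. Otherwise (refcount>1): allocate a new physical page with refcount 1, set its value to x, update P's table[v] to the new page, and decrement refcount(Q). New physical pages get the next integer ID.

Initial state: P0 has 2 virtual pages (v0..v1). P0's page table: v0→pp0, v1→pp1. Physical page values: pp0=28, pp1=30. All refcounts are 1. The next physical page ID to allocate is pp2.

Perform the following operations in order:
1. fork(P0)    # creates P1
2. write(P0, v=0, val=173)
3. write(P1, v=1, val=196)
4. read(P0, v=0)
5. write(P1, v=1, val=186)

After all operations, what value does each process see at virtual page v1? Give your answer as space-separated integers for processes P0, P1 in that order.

Answer: 30 186

Derivation:
Op 1: fork(P0) -> P1. 2 ppages; refcounts: pp0:2 pp1:2
Op 2: write(P0, v0, 173). refcount(pp0)=2>1 -> COPY to pp2. 3 ppages; refcounts: pp0:1 pp1:2 pp2:1
Op 3: write(P1, v1, 196). refcount(pp1)=2>1 -> COPY to pp3. 4 ppages; refcounts: pp0:1 pp1:1 pp2:1 pp3:1
Op 4: read(P0, v0) -> 173. No state change.
Op 5: write(P1, v1, 186). refcount(pp3)=1 -> write in place. 4 ppages; refcounts: pp0:1 pp1:1 pp2:1 pp3:1
P0: v1 -> pp1 = 30
P1: v1 -> pp3 = 186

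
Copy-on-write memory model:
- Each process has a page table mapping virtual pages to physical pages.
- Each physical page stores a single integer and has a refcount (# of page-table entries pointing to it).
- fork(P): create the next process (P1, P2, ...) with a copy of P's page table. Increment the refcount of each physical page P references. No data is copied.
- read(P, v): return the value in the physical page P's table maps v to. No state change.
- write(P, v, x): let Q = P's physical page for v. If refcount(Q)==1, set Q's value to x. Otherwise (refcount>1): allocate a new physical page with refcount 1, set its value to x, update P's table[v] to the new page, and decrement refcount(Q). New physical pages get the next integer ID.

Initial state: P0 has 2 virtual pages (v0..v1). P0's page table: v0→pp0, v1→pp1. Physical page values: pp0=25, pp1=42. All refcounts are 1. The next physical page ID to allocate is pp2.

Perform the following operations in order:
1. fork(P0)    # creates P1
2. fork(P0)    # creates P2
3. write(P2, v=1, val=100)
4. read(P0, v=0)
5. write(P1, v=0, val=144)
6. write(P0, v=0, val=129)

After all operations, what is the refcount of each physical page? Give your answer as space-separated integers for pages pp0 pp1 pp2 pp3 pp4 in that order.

Answer: 1 2 1 1 1

Derivation:
Op 1: fork(P0) -> P1. 2 ppages; refcounts: pp0:2 pp1:2
Op 2: fork(P0) -> P2. 2 ppages; refcounts: pp0:3 pp1:3
Op 3: write(P2, v1, 100). refcount(pp1)=3>1 -> COPY to pp2. 3 ppages; refcounts: pp0:3 pp1:2 pp2:1
Op 4: read(P0, v0) -> 25. No state change.
Op 5: write(P1, v0, 144). refcount(pp0)=3>1 -> COPY to pp3. 4 ppages; refcounts: pp0:2 pp1:2 pp2:1 pp3:1
Op 6: write(P0, v0, 129). refcount(pp0)=2>1 -> COPY to pp4. 5 ppages; refcounts: pp0:1 pp1:2 pp2:1 pp3:1 pp4:1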